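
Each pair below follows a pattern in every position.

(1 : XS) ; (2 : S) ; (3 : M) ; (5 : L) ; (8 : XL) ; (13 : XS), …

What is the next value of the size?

S

Size — repeats XS → S → M → L → XL: XS, S, M, L, XL, XS → S.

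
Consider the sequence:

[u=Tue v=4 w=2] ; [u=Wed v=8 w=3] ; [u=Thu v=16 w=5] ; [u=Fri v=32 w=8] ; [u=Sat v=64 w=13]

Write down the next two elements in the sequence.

[u=Sun v=128 w=21], [u=Mon v=256 w=34]

U — runs through the weekdays Mon→Sun: Tue, Wed, Thu, Fri, Sat → Sun → Mon.
V goes 4, 8, 16, 32, 64 → 128 → 256 (×2 each step).
W: each term is the sum of the two before it; 2, 3, 5, 8, 13 → 21 → 34.
Putting the parts together: [u=Sun v=128 w=21] and then [u=Mon v=256 w=34].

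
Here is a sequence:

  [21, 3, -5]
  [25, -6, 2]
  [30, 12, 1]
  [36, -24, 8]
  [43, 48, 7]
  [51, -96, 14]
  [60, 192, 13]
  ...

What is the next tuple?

[70, -384, 20]

First slot: 21, 25, 30, 36, 43, 51, 60 → 70 (differences are 4, 5, 6, … (increasing by 1 each time)).
Second slot: 3, -6, 12, -24, 48, -96, 192 → -384 (×(-2) each step).
Third slot: alternating steps +7, −1, +7, −1, …, so -5, 2, 1, 8, 7, 14, 13 → 20.
Combining the parts gives [70, -384, 20].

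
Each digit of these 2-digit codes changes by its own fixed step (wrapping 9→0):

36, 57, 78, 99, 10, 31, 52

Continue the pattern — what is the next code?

73

First digit — +2 each step, mod 10: 3, 5, 7, 9, 1, 3, 5 → 7.
For the second digit, +1 each step, mod 10: 6, 7, 8, 9, 0, 1, 2 → 3.
Combining the parts gives 73.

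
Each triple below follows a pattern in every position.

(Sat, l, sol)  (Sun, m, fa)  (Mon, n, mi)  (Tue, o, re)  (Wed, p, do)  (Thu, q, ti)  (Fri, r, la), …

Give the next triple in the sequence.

Day goes Sat, Sun, Mon, Tue, Wed, Thu, Fri → Sat (runs through the weekdays Mon→Sun).
For the letter, letters move forward 1 place in the alphabet: l, m, n, o, p, q, r → s.
For the note, runs backward through the solfège scale do→ti: sol, fa, mi, re, do, ti, la → sol.
Combining the parts gives (Sat, s, sol).

(Sat, s, sol)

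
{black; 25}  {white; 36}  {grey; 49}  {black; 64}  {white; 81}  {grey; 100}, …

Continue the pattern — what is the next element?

{black; 121}

Shade: black, white, grey, black, white, grey → black (repeats black → white → grey).
For the second component, perfect squares: 5², 6², 7², …: 25, 36, 49, 64, 81, 100 → 121.
Combining the parts gives {black; 121}.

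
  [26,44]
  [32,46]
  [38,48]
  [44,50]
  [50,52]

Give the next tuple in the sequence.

First component goes 26, 32, 38, 44, 50 → 56 (+6 each step).
Second component: +2 each step; 44, 46, 48, 50, 52 → 54.
Putting it together: [56,54].

[56,54]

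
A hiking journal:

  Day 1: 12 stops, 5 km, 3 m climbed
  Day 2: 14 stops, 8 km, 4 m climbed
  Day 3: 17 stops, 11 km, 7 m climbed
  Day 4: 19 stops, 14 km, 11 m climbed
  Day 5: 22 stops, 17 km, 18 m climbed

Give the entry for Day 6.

Stops goes 12, 14, 17, 19, 22 → 24 (alternating steps +2, +3, +2, +3, …).
Km goes 5, 8, 11, 14, 17 → 20 (+3 each step).
M climbed: each term is the sum of the two before it; 3, 4, 7, 11, 18 → 29.
So the next line is 24 stops, 20 km, 29 m climbed.

24 stops, 20 km, 29 m climbed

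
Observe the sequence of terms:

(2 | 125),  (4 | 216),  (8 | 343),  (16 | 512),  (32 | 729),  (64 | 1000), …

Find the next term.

First coordinate goes 2, 4, 8, 16, 32, 64 → 128 (×2 each step).
Second coordinate: perfect cubes: 5³, 6³, 7³, …, so 125, 216, 343, 512, 729, 1000 → 1331.
Combining the parts gives (128 | 1331).

(128 | 1331)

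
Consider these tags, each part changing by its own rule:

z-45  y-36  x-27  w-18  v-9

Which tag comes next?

u-0

Letter goes z, y, x, w, v → u (letters move back 1 place in the alphabet).
Second component: −9 each step; 45, 36, 27, 18, 9 → 0.
Combining the parts gives u-0.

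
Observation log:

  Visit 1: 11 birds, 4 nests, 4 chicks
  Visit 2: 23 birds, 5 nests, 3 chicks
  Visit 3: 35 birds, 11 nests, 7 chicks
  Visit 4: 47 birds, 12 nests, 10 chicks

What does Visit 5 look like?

59 birds, 18 nests, 17 chicks

Birds goes 11, 23, 35, 47 → 59 (+12 each step).
Nests: alternating steps +1, +6, +1, +6, …, so 4, 5, 11, 12 → 18.
Chicks: 4, 3, 7, 10 → 17 (each term is the sum of the two before it).
Combining the parts gives 59 birds, 18 nests, 17 chicks.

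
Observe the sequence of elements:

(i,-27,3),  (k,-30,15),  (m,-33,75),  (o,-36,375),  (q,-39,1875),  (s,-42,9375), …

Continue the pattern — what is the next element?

(u,-45,46875)

Letter goes i, k, m, o, q, s → u (letters move forward 2 places in the alphabet).
Second entry — −3 each step: -27, -30, -33, -36, -39, -42 → -45.
Third entry: 3, 15, 75, 375, 1875, 9375 → 46875 (×5 each step).
So the next element is (u,-45,46875).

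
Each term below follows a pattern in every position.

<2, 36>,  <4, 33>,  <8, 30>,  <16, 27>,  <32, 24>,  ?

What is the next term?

<64, 21>

First slot: 2, 4, 8, 16, 32 → 64 (×2 each step).
Second slot: 36, 33, 30, 27, 24 → 21 (−3 each step).
Combining the parts gives <64, 21>.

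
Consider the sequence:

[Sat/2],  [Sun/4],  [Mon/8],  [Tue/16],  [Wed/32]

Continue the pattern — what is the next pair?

Day goes Sat, Sun, Mon, Tue, Wed → Thu (runs through the weekdays Mon→Sun).
Second slot: ×2 each step; 2, 4, 8, 16, 32 → 64.
Putting it together: [Thu/64].

[Thu/64]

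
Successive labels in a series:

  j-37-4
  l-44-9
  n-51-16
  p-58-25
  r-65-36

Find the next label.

Letter — letters move forward 2 places in the alphabet: j, l, n, p, r → t.
Second component: 37, 44, 51, 58, 65 → 72 (+7 each step).
Third component: perfect squares: 2², 3², 4², …; 4, 9, 16, 25, 36 → 49.
Combining the parts gives t-72-49.

t-72-49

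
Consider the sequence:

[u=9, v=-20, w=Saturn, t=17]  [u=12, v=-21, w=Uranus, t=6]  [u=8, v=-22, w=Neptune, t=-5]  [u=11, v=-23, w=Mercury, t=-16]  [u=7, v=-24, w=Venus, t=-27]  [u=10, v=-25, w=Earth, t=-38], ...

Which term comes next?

U: 9, 12, 8, 11, 7, 10 → 6 (alternating steps +3, −4, +3, −4, …).
V: -20, -21, -22, -23, -24, -25 → -26 (−1 each step).
W: runs through the planets Mercury→Neptune, so Saturn, Uranus, Neptune, Mercury, Venus, Earth → Mars.
T — −11 each step: 17, 6, -5, -16, -27, -38 → -49.
Combining the parts gives [u=6, v=-26, w=Mars, t=-49].

[u=6, v=-26, w=Mars, t=-49]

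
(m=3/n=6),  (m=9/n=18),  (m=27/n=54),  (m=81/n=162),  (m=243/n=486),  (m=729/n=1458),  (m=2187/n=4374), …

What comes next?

(m=6561/n=13122)

M — ×3 each step: 3, 9, 27, 81, 243, 729, 2187 → 6561.
N: 6, 18, 54, 162, 486, 1458, 4374 → 13122 (always 2 × the m).
So the next term is (m=6561/n=13122).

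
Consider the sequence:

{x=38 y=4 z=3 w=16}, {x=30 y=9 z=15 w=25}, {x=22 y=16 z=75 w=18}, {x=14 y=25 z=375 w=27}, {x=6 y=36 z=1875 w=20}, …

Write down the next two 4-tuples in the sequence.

{x=-2 y=49 z=9375 w=29}, {x=-10 y=64 z=46875 w=22}

X — −8 each step: 38, 30, 22, 14, 6 → -2 → -10.
For the y, perfect squares: 2², 3², 4², …: 4, 9, 16, 25, 36 → 49 → 64.
Z: ×5 each step, so 3, 15, 75, 375, 1875 → 9375 → 46875.
W: alternating steps +9, −7, +9, −7, …, so 16, 25, 18, 27, 20 → 29 → 22.
So the next two 4-tuples are {x=-2 y=49 z=9375 w=29} and {x=-10 y=64 z=46875 w=22}.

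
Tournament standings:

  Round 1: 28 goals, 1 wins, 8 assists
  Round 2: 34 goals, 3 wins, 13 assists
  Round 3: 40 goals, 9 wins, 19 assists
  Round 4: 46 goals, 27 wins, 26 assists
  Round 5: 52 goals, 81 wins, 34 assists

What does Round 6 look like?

Goals: +6 each step; 28, 34, 40, 46, 52 → 58.
Wins: 1, 3, 9, 27, 81 → 243 (×3 each step).
Assists — differences are 5, 6, 7, … (increasing by 1 each time): 8, 13, 19, 26, 34 → 43.
Putting it together: 58 goals, 243 wins, 43 assists.

58 goals, 243 wins, 43 assists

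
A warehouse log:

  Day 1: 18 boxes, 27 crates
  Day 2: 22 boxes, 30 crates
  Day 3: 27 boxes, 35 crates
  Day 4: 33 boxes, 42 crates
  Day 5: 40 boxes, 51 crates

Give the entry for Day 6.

48 boxes, 62 crates

Boxes: differences are 4, 5, 6, … (increasing by 1 each time); 18, 22, 27, 33, 40 → 48.
Crates: differences are 3, 5, 7, … (increasing by 2 each time); 27, 30, 35, 42, 51 → 62.
So the next record is 48 boxes, 62 crates.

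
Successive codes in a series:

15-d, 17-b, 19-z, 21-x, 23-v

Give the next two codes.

First component — +2 each step: 15, 17, 19, 21, 23 → 25 → 27.
Letter: d, b, z, x, v → t → r (letters move back 2 places in the alphabet, wrapping A→Z).
Putting the parts together: 25-t and then 27-r.

25-t then 27-r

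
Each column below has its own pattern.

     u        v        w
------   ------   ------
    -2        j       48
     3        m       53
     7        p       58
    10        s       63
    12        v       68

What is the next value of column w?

73

Column u: differences are 5, 4, 3, … (decreasing by 1 each time), so -2, 3, 7, 10, 12 → 13.
Column v: j, m, p, s, v → y (letters move forward 3 places in the alphabet).
Column w: 48, 53, 58, 63, 68 → 73 (+5 each step).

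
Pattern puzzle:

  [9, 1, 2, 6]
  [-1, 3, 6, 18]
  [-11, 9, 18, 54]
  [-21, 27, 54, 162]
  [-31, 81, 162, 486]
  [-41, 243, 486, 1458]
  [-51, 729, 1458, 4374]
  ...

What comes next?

[-61, 2187, 4374, 13122]

First part goes 9, -1, -11, -21, -31, -41, -51 → -61 (−10 each step).
Second part: ×3 each step; 1, 3, 9, 27, 81, 243, 729 → 2187.
Third part: ×3 each step; 2, 6, 18, 54, 162, 486, 1458 → 4374.
Fourth part: always 3 × the third part; 6, 18, 54, 162, 486, 1458, 4374 → 13122.
So the next element is [-61, 2187, 4374, 13122].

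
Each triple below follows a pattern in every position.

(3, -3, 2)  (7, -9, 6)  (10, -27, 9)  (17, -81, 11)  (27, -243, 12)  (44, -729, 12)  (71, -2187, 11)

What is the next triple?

(115, -6561, 9)

First component: each term is the sum of the two before it; 3, 7, 10, 17, 27, 44, 71 → 115.
Second component goes -3, -9, -27, -81, -243, -729, -2187 → -6561 (×3 each step).
Third component: 2, 6, 9, 11, 12, 12, 11 → 9 (differences are 4, 3, 2, … (decreasing by 1 each time)).
So the next triple is (115, -6561, 9).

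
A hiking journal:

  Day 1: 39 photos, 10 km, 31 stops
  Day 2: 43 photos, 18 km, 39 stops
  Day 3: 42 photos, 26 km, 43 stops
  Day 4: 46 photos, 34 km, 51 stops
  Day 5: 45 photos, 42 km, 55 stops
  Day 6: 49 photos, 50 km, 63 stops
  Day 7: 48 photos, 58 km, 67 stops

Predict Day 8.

Photos: alternating steps +4, −1, +4, −1, …; 39, 43, 42, 46, 45, 49, 48 → 52.
For the km, +8 each step: 10, 18, 26, 34, 42, 50, 58 → 66.
Stops: alternating steps +8, +4, +8, +4, …; 31, 39, 43, 51, 55, 63, 67 → 75.
Putting it together: 52 photos, 66 km, 75 stops.

52 photos, 66 km, 75 stops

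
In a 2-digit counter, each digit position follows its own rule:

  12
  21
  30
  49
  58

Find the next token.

For the first digit, +1 each step, mod 10: 1, 2, 3, 4, 5 → 6.
Second digit: −1 each step, mod 10; 2, 1, 0, 9, 8 → 7.
Combining the parts gives 67.

67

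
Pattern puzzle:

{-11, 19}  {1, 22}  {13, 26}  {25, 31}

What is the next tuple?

{37, 37}

First value: -11, 1, 13, 25 → 37 (+12 each step).
Second value: differences are 3, 4, 5, … (increasing by 1 each time); 19, 22, 26, 31 → 37.
Combining the parts gives {37, 37}.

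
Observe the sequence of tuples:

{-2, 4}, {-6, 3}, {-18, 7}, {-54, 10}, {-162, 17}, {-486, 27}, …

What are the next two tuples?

First entry — ×3 each step: -2, -6, -18, -54, -162, -486 → -1458 → -4374.
Second entry: 4, 3, 7, 10, 17, 27 → 44 → 71 (each term is the sum of the two before it).
Putting the parts together: {-1458, 44} and then {-4374, 71}.

{-1458, 44}, {-4374, 71}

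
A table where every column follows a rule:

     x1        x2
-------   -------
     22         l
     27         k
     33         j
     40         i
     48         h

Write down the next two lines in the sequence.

Column x1 goes 22, 27, 33, 40, 48 → 57 → 67 (differences are 5, 6, 7, … (increasing by 1 each time)).
Column x2: letters move back 1 place in the alphabet; l, k, j, i, h → g → f.
Putting the parts together: 57  g and then 67  f.

57  g; 67  f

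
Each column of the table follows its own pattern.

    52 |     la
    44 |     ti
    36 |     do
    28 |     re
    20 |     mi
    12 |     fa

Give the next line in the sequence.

4  sol

First component: −8 each step, so 52, 44, 36, 28, 20, 12 → 4.
Note goes la, ti, do, re, mi, fa → sol (runs through the solfège scale do→ti).
So the next line is 4  sol.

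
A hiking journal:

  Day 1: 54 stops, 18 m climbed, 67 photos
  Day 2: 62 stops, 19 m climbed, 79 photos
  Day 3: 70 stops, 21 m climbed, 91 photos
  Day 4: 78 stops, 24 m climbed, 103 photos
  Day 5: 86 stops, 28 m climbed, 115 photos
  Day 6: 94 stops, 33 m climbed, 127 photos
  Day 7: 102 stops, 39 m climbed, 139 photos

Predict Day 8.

For the stops, +8 each step: 54, 62, 70, 78, 86, 94, 102 → 110.
M climbed goes 18, 19, 21, 24, 28, 33, 39 → 46 (differences are 1, 2, 3, … (increasing by 1 each time)).
Photos goes 67, 79, 91, 103, 115, 127, 139 → 151 (+12 each step).
Combining the parts gives 110 stops, 46 m climbed, 151 photos.

110 stops, 46 m climbed, 151 photos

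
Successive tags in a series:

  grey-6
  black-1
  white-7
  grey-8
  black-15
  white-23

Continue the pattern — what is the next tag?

Shade goes grey, black, white, grey, black, white → grey (repeats grey → black → white).
For the second component, each term is the sum of the two before it: 6, 1, 7, 8, 15, 23 → 38.
Putting it together: grey-38.

grey-38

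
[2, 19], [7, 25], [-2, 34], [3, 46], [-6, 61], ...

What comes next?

[-1, 79]

First part: 2, 7, -2, 3, -6 → -1 (alternating steps +5, −9, +5, −9, …).
Second part: 19, 25, 34, 46, 61 → 79 (differences are 6, 9, 12, … (increasing by 3 each time)).
Putting it together: [-1, 79].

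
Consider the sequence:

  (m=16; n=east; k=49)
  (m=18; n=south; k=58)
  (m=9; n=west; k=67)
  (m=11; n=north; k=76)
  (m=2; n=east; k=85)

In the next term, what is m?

M: alternating steps +2, −9, +2, −9, …, so 16, 18, 9, 11, 2 → 4.

4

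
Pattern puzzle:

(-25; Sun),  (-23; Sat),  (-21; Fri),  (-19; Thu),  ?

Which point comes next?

First entry goes -25, -23, -21, -19 → -17 (+2 each step).
Day goes Sun, Sat, Fri, Thu → Wed (runs backward through the weekdays Mon→Sun).
So the next point is (-17; Wed).

(-17; Wed)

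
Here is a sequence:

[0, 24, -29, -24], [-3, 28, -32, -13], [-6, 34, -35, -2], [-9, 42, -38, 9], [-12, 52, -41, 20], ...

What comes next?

First slot — −3 each step: 0, -3, -6, -9, -12 → -15.
Second slot goes 24, 28, 34, 42, 52 → 64 (differences are 4, 6, 8, … (increasing by 2 each time)).
Third slot: -29, -32, -35, -38, -41 → -44 (−3 each step).
Fourth slot: -24, -13, -2, 9, 20 → 31 (+11 each step).
Putting it together: [-15, 64, -44, 31].

[-15, 64, -44, 31]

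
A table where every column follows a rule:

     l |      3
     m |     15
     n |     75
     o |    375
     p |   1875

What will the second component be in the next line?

Letter: letters move forward 1 place in the alphabet, so l, m, n, o, p → q.
Second component: ×5 each step; 3, 15, 75, 375, 1875 → 9375.

9375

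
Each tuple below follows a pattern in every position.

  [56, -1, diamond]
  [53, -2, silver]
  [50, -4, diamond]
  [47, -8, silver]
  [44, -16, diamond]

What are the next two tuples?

[41, -32, silver], [38, -64, diamond]

First entry goes 56, 53, 50, 47, 44 → 41 → 38 (−3 each step).
Second entry: ×2 each step, so -1, -2, -4, -8, -16 → -32 → -64.
Rank: alternates diamond ↔ silver; diamond, silver, diamond, silver, diamond → silver → diamond.
So the next two tuples are [41, -32, silver] and [38, -64, diamond].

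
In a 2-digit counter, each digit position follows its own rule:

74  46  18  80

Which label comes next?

First digit — −3 each step, mod 10: 7, 4, 1, 8 → 5.
Second digit: 4, 6, 8, 0 → 2 (+2 each step, mod 10).
Putting it together: 52.

52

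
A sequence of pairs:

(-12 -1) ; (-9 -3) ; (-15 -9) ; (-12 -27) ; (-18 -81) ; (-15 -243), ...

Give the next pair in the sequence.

First slot goes -12, -9, -15, -12, -18, -15 → -21 (alternating steps +3, −6, +3, −6, …).
Second slot: ×3 each step; -1, -3, -9, -27, -81, -243 → -729.
Putting it together: (-21 -729).

(-21 -729)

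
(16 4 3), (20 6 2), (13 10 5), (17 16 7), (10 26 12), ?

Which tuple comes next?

First coordinate: 16, 20, 13, 17, 10 → 14 (alternating steps +4, −7, +4, −7, …).
Second coordinate goes 4, 6, 10, 16, 26 → 42 (each term is the sum of the two before it).
Third coordinate — each term is the sum of the two before it: 3, 2, 5, 7, 12 → 19.
So the next tuple is (14 42 19).

(14 42 19)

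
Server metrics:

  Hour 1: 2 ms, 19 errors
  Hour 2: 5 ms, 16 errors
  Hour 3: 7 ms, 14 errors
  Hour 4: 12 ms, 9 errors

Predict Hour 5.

Ms: each term is the sum of the two before it, so 2, 5, 7, 12 → 19.
For the errors, together with the ms always sums to 21: 19, 16, 14, 9 → 2.
Putting it together: 19 ms, 2 errors.

19 ms, 2 errors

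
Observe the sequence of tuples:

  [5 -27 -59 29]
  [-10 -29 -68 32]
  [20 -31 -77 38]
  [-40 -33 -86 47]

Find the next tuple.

First component: ×(-2) each step; 5, -10, 20, -40 → 80.
For the second component, −2 each step: -27, -29, -31, -33 → -35.
Third component: −9 each step, so -59, -68, -77, -86 → -95.
Fourth component — differences are 3, 6, 9, … (increasing by 3 each time): 29, 32, 38, 47 → 59.
Combining the parts gives [80 -35 -95 59].

[80 -35 -95 59]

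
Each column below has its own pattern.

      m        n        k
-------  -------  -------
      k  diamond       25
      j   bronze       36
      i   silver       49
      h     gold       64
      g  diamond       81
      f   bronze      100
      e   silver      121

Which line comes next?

d  gold  144

Column m: letters move back 1 place in the alphabet; k, j, i, h, g, f, e → d.
Column n goes diamond, bronze, silver, gold, diamond, bronze, silver → gold (repeats diamond → bronze → silver → gold).
Column k: 25, 36, 49, 64, 81, 100, 121 → 144 (perfect squares: 5², 6², 7², …).
Putting it together: d  gold  144.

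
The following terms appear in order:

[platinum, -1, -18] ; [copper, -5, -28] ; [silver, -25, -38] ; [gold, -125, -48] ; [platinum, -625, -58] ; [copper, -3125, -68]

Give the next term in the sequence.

Metal: repeats platinum → copper → silver → gold; platinum, copper, silver, gold, platinum, copper → silver.
Second coordinate: ×5 each step, so -1, -5, -25, -125, -625, -3125 → -15625.
Third coordinate: −10 each step, so -18, -28, -38, -48, -58, -68 → -78.
So the next term is [silver, -15625, -78].

[silver, -15625, -78]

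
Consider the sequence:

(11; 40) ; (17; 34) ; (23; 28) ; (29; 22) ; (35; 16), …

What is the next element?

(41; 10)

First value — +6 each step: 11, 17, 23, 29, 35 → 41.
Second value: together with the first value always sums to 51; 40, 34, 28, 22, 16 → 10.
Combining the parts gives (41; 10).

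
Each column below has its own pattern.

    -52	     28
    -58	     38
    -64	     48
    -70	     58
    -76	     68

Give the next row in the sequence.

-82  78

First component: −6 each step, so -52, -58, -64, -70, -76 → -82.
Second component — +10 each step: 28, 38, 48, 58, 68 → 78.
Putting it together: -82  78.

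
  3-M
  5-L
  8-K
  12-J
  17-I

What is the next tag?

First component: 3, 5, 8, 12, 17 → 23 (differences are 2, 3, 4, … (increasing by 1 each time)).
Letter goes M, L, K, J, I → H (letters move back 1 place in the alphabet).
Combining the parts gives 23-H.

23-H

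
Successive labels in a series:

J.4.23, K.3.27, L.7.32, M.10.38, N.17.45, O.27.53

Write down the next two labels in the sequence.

P.44.62 then Q.71.72

For the letter, letters move forward 1 place in the alphabet: J, K, L, M, N, O → P → Q.
Second component: 4, 3, 7, 10, 17, 27 → 44 → 71 (each term is the sum of the two before it).
For the third component, differences are 4, 5, 6, … (increasing by 1 each time): 23, 27, 32, 38, 45, 53 → 62 → 72.
Putting the parts together: P.44.62 and then Q.71.72.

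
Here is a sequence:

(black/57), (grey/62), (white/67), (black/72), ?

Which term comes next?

(grey/77)

Shade: repeats black → grey → white, so black, grey, white, black → grey.
Second value: +5 each step; 57, 62, 67, 72 → 77.
Combining the parts gives (grey/77).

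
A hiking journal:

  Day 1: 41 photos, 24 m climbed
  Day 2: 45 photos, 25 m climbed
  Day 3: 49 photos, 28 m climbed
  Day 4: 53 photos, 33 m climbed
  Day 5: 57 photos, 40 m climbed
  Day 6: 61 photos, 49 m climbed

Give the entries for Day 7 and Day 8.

Photos goes 41, 45, 49, 53, 57, 61 → 65 → 69 (+4 each step).
M climbed: 24, 25, 28, 33, 40, 49 → 60 → 73 (differences are 1, 3, 5, … (increasing by 2 each time)).
So the next two lines are 65 photos, 60 m climbed and 69 photos, 73 m climbed.

65 photos, 60 m climbed; 69 photos, 73 m climbed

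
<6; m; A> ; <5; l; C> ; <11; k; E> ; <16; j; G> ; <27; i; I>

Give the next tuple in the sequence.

First slot — each term is the sum of the two before it: 6, 5, 11, 16, 27 → 43.
First letter goes m, l, k, j, i → h (letters move back 1 place in the alphabet).
For the second letter, letters move forward 2 places in the alphabet: A, C, E, G, I → K.
Combining the parts gives <43; h; K>.

<43; h; K>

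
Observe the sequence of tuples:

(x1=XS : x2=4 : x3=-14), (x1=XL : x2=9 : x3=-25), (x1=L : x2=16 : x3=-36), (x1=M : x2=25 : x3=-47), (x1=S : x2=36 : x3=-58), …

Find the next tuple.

X1: runs backward through clothing sizes XS→XL, so XS, XL, L, M, S → XS.
X2 — perfect squares: 2², 3², 4², …: 4, 9, 16, 25, 36 → 49.
X3 goes -14, -25, -36, -47, -58 → -69 (−11 each step).
Combining the parts gives (x1=XS : x2=49 : x3=-69).

(x1=XS : x2=49 : x3=-69)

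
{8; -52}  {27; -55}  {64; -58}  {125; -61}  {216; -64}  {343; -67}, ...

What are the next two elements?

{512; -70}, {729; -73}

First value — perfect cubes: 2³, 3³, 4³, …: 8, 27, 64, 125, 216, 343 → 512 → 729.
Second value goes -52, -55, -58, -61, -64, -67 → -70 → -73 (−3 each step).
So the next two elements are {512; -70} and {729; -73}.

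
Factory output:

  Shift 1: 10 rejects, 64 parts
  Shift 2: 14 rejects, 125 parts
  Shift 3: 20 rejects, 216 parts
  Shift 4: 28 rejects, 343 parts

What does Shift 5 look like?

38 rejects, 512 parts

Rejects goes 10, 14, 20, 28 → 38 (differences are 4, 6, 8, … (increasing by 2 each time)).
Parts: 64, 125, 216, 343 → 512 (perfect cubes: 4³, 5³, 6³, …).
So the next row is 38 rejects, 512 parts.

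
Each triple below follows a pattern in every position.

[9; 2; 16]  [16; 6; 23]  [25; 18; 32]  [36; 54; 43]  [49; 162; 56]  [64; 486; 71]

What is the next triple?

First entry: perfect squares: 3², 4², 5², …, so 9, 16, 25, 36, 49, 64 → 81.
Second entry: 2, 6, 18, 54, 162, 486 → 1458 (×3 each step).
For the third entry, always 7 more than the first entry: 16, 23, 32, 43, 56, 71 → 88.
Combining the parts gives [81; 1458; 88].

[81; 1458; 88]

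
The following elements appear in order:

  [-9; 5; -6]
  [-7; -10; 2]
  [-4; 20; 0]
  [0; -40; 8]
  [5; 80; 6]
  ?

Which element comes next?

[11; -160; 14]

For the first slot, differences are 2, 3, 4, … (increasing by 1 each time): -9, -7, -4, 0, 5 → 11.
Second slot — ×(-2) each step: 5, -10, 20, -40, 80 → -160.
Third slot — alternating steps +8, −2, +8, −2, …: -6, 2, 0, 8, 6 → 14.
Combining the parts gives [11; -160; 14].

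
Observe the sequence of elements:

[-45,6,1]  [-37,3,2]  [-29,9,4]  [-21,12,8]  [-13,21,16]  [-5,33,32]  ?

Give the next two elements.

First slot goes -45, -37, -29, -21, -13, -5 → 3 → 11 (+8 each step).
For the second slot, each term is the sum of the two before it: 6, 3, 9, 12, 21, 33 → 54 → 87.
Third slot: 1, 2, 4, 8, 16, 32 → 64 → 128 (×2 each step).
Putting the parts together: [3,54,64] and then [11,87,128].

[3,54,64], [11,87,128]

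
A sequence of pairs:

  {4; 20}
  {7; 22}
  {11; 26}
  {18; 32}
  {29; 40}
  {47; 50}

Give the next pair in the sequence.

{76; 62}

For the first part, each term is the sum of the two before it: 4, 7, 11, 18, 29, 47 → 76.
For the second part, differences are 2, 4, 6, … (increasing by 2 each time): 20, 22, 26, 32, 40, 50 → 62.
Putting it together: {76; 62}.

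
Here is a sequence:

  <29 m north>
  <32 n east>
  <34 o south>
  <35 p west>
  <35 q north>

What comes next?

<34 r east>

For the first value, differences are 3, 2, 1, … (decreasing by 1 each time): 29, 32, 34, 35, 35 → 34.
Letter — letters move forward 1 place in the alphabet: m, n, o, p, q → r.
Direction goes north, east, south, west, north → east (repeats north → east → south → west).
Putting it together: <34 r east>.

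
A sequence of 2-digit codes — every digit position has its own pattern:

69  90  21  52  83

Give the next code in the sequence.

First digit goes 6, 9, 2, 5, 8 → 1 (+3 each step, mod 10).
Second digit — +1 each step, mod 10: 9, 0, 1, 2, 3 → 4.
Putting it together: 14.

14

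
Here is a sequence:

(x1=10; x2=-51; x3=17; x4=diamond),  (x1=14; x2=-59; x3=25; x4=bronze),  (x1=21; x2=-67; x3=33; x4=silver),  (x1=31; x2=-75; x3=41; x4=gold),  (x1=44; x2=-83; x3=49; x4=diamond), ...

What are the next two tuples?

X1: differences are 4, 7, 10, … (increasing by 3 each time); 10, 14, 21, 31, 44 → 60 → 79.
For the x2, −8 each step: -51, -59, -67, -75, -83 → -91 → -99.
For the x3, together with the x2 always sums to -34: 17, 25, 33, 41, 49 → 57 → 65.
X4 — repeats diamond → bronze → silver → gold: diamond, bronze, silver, gold, diamond → bronze → silver.
So the next two tuples are (x1=60; x2=-91; x3=57; x4=bronze) and (x1=79; x2=-99; x3=65; x4=silver).

(x1=60; x2=-91; x3=57; x4=bronze), (x1=79; x2=-99; x3=65; x4=silver)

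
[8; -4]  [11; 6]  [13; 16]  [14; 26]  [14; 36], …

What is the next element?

First coordinate goes 8, 11, 13, 14, 14 → 13 (differences are 3, 2, 1, … (decreasing by 1 each time)).
Second coordinate goes -4, 6, 16, 26, 36 → 46 (+10 each step).
Combining the parts gives [13; 46].

[13; 46]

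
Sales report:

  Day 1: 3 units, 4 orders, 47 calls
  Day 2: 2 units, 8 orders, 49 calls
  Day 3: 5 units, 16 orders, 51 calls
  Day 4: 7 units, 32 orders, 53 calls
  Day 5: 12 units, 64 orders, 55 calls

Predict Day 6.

Units: each term is the sum of the two before it, so 3, 2, 5, 7, 12 → 19.
Orders — ×2 each step: 4, 8, 16, 32, 64 → 128.
For the calls, +2 each step: 47, 49, 51, 53, 55 → 57.
So the next line is 19 units, 128 orders, 57 calls.

19 units, 128 orders, 57 calls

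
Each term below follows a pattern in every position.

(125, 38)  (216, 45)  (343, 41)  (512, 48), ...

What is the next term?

(729, 44)

First component: 125, 216, 343, 512 → 729 (perfect cubes: 5³, 6³, 7³, …).
Second component — alternating steps +7, −4, +7, −4, …: 38, 45, 41, 48 → 44.
So the next term is (729, 44).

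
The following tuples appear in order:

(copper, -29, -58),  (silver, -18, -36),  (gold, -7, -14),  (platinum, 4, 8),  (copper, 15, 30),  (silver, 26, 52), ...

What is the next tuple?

(gold, 37, 74)

Metal: repeats copper → silver → gold → platinum; copper, silver, gold, platinum, copper, silver → gold.
Second part — +11 each step: -29, -18, -7, 4, 15, 26 → 37.
For the third part, always 2 × the second part: -58, -36, -14, 8, 30, 52 → 74.
Putting it together: (gold, 37, 74).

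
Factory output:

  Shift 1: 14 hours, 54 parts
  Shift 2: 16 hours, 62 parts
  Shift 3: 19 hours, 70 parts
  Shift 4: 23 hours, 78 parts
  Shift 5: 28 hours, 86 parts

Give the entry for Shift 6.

Hours: 14, 16, 19, 23, 28 → 34 (differences are 2, 3, 4, … (increasing by 1 each time)).
Parts — +8 each step: 54, 62, 70, 78, 86 → 94.
Combining the parts gives 34 hours, 94 parts.

34 hours, 94 parts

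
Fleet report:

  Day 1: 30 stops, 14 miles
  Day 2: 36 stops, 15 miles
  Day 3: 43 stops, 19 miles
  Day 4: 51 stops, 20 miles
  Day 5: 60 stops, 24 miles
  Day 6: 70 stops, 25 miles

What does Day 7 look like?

For the stops, differences are 6, 7, 8, … (increasing by 1 each time): 30, 36, 43, 51, 60, 70 → 81.
Miles — alternating steps +1, +4, +1, +4, …: 14, 15, 19, 20, 24, 25 → 29.
So the next line is 81 stops, 29 miles.

81 stops, 29 miles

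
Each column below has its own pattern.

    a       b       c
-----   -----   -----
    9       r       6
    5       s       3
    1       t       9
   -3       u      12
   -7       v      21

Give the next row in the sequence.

Column a: −4 each step, so 9, 5, 1, -3, -7 → -11.
Column b: r, s, t, u, v → w (letters move forward 1 place in the alphabet).
Column c: 6, 3, 9, 12, 21 → 33 (each term is the sum of the two before it).
Putting it together: -11  w  33.

-11  w  33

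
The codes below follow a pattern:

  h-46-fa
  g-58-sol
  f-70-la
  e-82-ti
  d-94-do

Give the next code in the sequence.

c-106-re

Letter: letters move back 1 place in the alphabet, so h, g, f, e, d → c.
For the second component, +12 each step: 46, 58, 70, 82, 94 → 106.
For the note, runs through the solfège scale do→ti: fa, sol, la, ti, do → re.
Combining the parts gives c-106-re.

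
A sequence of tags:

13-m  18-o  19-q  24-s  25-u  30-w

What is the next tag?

First component goes 13, 18, 19, 24, 25, 30 → 31 (alternating steps +5, +1, +5, +1, …).
Letter: m, o, q, s, u, w → y (letters move forward 2 places in the alphabet).
So the next tag is 31-y.

31-y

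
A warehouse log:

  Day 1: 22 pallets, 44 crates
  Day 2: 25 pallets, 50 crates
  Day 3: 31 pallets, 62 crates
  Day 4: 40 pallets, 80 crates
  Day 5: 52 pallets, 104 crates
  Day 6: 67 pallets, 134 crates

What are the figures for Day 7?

Pallets: differences are 3, 6, 9, … (increasing by 3 each time), so 22, 25, 31, 40, 52, 67 → 85.
Crates: always 2 × the pallets; 44, 50, 62, 80, 104, 134 → 170.
Combining the parts gives 85 pallets, 170 crates.

85 pallets, 170 crates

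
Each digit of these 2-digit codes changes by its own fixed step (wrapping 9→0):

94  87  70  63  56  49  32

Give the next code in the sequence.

First digit: 9, 8, 7, 6, 5, 4, 3 → 2 (−1 each step, mod 10).
For the second digit, +3 each step, mod 10: 4, 7, 0, 3, 6, 9, 2 → 5.
Combining the parts gives 25.

25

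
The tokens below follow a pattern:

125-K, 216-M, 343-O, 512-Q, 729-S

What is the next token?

First component: perfect cubes: 5³, 6³, 7³, …, so 125, 216, 343, 512, 729 → 1000.
Letter: letters move forward 2 places in the alphabet, so K, M, O, Q, S → U.
Combining the parts gives 1000-U.

1000-U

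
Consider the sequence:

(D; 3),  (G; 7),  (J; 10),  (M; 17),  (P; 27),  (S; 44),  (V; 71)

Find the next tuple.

(Y; 115)

Letter goes D, G, J, M, P, S, V → Y (letters move forward 3 places in the alphabet).
Second value: each term is the sum of the two before it; 3, 7, 10, 17, 27, 44, 71 → 115.
So the next tuple is (Y; 115).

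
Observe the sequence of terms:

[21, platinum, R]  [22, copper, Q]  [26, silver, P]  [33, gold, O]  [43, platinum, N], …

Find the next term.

[56, copper, M]

First value — differences are 1, 4, 7, … (increasing by 3 each time): 21, 22, 26, 33, 43 → 56.
Metal: platinum, copper, silver, gold, platinum → copper (repeats platinum → copper → silver → gold).
Letter — letters move back 1 place in the alphabet: R, Q, P, O, N → M.
Combining the parts gives [56, copper, M].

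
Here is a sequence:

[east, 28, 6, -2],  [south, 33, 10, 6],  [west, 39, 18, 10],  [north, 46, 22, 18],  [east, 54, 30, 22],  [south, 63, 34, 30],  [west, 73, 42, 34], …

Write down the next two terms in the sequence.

Direction: repeats east → south → west → north, so east, south, west, north, east, south, west → north → east.
Second part: differences are 5, 6, 7, … (increasing by 1 each time); 28, 33, 39, 46, 54, 63, 73 → 84 → 96.
For the third part, alternating steps +4, +8, +4, +8, …: 6, 10, 18, 22, 30, 34, 42 → 46 → 54.
Fourth part: always the previous value of the third part, so -2, 6, 10, 18, 22, 30, 34 → 42 → 46.
Putting the parts together: [north, 84, 46, 42] and then [east, 96, 54, 46].

[north, 84, 46, 42], [east, 96, 54, 46]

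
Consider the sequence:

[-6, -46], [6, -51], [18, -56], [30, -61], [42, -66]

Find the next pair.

First coordinate — +12 each step: -6, 6, 18, 30, 42 → 54.
Second coordinate: −5 each step, so -46, -51, -56, -61, -66 → -71.
Putting it together: [54, -71].

[54, -71]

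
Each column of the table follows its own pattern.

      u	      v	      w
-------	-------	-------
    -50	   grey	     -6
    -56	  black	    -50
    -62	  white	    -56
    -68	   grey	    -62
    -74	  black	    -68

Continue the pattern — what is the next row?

-80  white  -74

Column u: −6 each step; -50, -56, -62, -68, -74 → -80.
Column v: repeats grey → black → white, so grey, black, white, grey, black → white.
For the column w, always the previous value of the column u: -6, -50, -56, -62, -68 → -74.
Putting it together: -80  white  -74.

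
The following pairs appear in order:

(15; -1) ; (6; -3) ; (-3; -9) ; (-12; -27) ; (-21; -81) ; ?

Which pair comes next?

First coordinate — −9 each step: 15, 6, -3, -12, -21 → -30.
Second coordinate — ×3 each step: -1, -3, -9, -27, -81 → -243.
Putting it together: (-30; -243).

(-30; -243)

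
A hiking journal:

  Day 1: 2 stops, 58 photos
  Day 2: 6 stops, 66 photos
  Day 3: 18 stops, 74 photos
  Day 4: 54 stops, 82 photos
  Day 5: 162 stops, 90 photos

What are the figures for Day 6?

486 stops, 98 photos

Stops: 2, 6, 18, 54, 162 → 486 (×3 each step).
Photos: +8 each step; 58, 66, 74, 82, 90 → 98.
Combining the parts gives 486 stops, 98 photos.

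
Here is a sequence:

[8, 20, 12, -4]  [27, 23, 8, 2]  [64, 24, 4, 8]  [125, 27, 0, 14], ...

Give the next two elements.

First entry goes 8, 27, 64, 125 → 216 → 343 (perfect cubes: 2³, 3³, 4³, …).
Second entry: alternating steps +3, +1, +3, +1, …, so 20, 23, 24, 27 → 28 → 31.
Third entry: 12, 8, 4, 0 → -4 → -8 (−4 each step).
Fourth entry: -4, 2, 8, 14 → 20 → 26 (+6 each step).
Putting the parts together: [216, 28, -4, 20] and then [343, 31, -8, 26].

[216, 28, -4, 20], [343, 31, -8, 26]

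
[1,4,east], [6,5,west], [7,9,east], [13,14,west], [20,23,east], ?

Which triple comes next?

First coordinate goes 1, 6, 7, 13, 20 → 33 (each term is the sum of the two before it).
Second coordinate goes 4, 5, 9, 14, 23 → 37 (each term is the sum of the two before it).
Direction: alternates east ↔ west; east, west, east, west, east → west.
Putting it together: [33,37,west].

[33,37,west]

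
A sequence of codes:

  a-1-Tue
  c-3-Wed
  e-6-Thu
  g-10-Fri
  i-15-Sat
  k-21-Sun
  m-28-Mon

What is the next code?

o-36-Tue

Letter: letters move forward 2 places in the alphabet; a, c, e, g, i, k, m → o.
Second component — differences are 2, 3, 4, … (increasing by 1 each time): 1, 3, 6, 10, 15, 21, 28 → 36.
For the day, runs through the weekdays Mon→Sun: Tue, Wed, Thu, Fri, Sat, Sun, Mon → Tue.
So the next code is o-36-Tue.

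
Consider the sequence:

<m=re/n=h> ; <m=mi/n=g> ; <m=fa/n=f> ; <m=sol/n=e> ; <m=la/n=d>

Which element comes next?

M: re, mi, fa, sol, la → ti (runs through the solfège scale do→ti).
N: letters move back 1 place in the alphabet, so h, g, f, e, d → c.
So the next element is <m=ti/n=c>.

<m=ti/n=c>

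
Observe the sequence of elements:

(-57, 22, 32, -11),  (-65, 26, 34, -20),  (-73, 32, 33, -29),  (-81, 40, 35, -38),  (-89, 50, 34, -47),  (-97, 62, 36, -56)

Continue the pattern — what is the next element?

First entry: −8 each step, so -57, -65, -73, -81, -89, -97 → -105.
Second entry: differences are 4, 6, 8, … (increasing by 2 each time); 22, 26, 32, 40, 50, 62 → 76.
Third entry goes 32, 34, 33, 35, 34, 36 → 35 (alternating steps +2, −1, +2, −1, …).
Fourth entry: −9 each step; -11, -20, -29, -38, -47, -56 → -65.
Combining the parts gives (-105, 76, 35, -65).

(-105, 76, 35, -65)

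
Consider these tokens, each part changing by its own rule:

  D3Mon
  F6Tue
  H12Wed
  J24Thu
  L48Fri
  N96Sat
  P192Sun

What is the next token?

Letter goes D, F, H, J, L, N, P → R (letters move forward 2 places in the alphabet).
Second component: ×2 each step, so 3, 6, 12, 24, 48, 96, 192 → 384.
Day: runs through the weekdays Mon→Sun, so Mon, Tue, Wed, Thu, Fri, Sat, Sun → Mon.
Combining the parts gives R384Mon.

R384Mon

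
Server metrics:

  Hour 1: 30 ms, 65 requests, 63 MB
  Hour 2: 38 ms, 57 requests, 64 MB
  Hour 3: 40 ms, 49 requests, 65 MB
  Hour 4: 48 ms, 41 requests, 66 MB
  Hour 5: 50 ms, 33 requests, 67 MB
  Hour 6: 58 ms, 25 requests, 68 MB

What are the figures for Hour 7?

60 ms, 17 requests, 69 MB

For the ms, alternating steps +8, +2, +8, +2, …: 30, 38, 40, 48, 50, 58 → 60.
Requests: 65, 57, 49, 41, 33, 25 → 17 (−8 each step).
MB: +1 each step, so 63, 64, 65, 66, 67, 68 → 69.
Putting it together: 60 ms, 17 requests, 69 MB.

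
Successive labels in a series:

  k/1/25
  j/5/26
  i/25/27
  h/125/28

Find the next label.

g/625/29

Letter: letters move back 1 place in the alphabet, so k, j, i, h → g.
For the second component, ×5 each step: 1, 5, 25, 125 → 625.
Third component: +1 each step, so 25, 26, 27, 28 → 29.
Putting it together: g/625/29.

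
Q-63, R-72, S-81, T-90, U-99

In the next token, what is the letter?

Letter: letters move forward 1 place in the alphabet; Q, R, S, T, U → V.

V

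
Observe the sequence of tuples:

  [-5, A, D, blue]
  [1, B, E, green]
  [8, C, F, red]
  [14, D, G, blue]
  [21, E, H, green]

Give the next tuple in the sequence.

First coordinate goes -5, 1, 8, 14, 21 → 27 (alternating steps +6, +7, +6, +7, …).
For the first letter, letters move forward 1 place in the alphabet: A, B, C, D, E → F.
For the second letter, letters move forward 1 place in the alphabet: D, E, F, G, H → I.
Colour: repeats blue → green → red, so blue, green, red, blue, green → red.
Combining the parts gives [27, F, I, red].

[27, F, I, red]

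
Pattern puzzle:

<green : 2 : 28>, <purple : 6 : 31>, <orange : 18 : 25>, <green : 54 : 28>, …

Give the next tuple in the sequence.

Colour: repeats green → purple → orange, so green, purple, orange, green → purple.
Second part: ×3 each step, so 2, 6, 18, 54 → 162.
Third part goes 28, 31, 25, 28 → 22 (alternating steps +3, −6, +3, −6, …).
Putting it together: <purple : 162 : 22>.

<purple : 162 : 22>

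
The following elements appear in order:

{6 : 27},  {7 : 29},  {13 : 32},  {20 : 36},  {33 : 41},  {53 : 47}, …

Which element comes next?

First value goes 6, 7, 13, 20, 33, 53 → 86 (each term is the sum of the two before it).
Second value: differences are 2, 3, 4, … (increasing by 1 each time), so 27, 29, 32, 36, 41, 47 → 54.
Combining the parts gives {86 : 54}.

{86 : 54}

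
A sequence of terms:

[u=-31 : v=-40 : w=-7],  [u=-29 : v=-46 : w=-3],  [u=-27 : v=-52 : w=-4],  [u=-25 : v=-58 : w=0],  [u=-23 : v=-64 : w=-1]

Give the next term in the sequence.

U goes -31, -29, -27, -25, -23 → -21 (+2 each step).
V: −6 each step, so -40, -46, -52, -58, -64 → -70.
W goes -7, -3, -4, 0, -1 → 3 (alternating steps +4, −1, +4, −1, …).
Putting it together: [u=-21 : v=-70 : w=3].

[u=-21 : v=-70 : w=3]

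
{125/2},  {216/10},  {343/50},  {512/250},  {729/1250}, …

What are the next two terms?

{1000/6250}, {1331/31250}

For the first part, perfect cubes: 5³, 6³, 7³, …: 125, 216, 343, 512, 729 → 1000 → 1331.
Second part: ×5 each step; 2, 10, 50, 250, 1250 → 6250 → 31250.
Putting the parts together: {1000/6250} and then {1331/31250}.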